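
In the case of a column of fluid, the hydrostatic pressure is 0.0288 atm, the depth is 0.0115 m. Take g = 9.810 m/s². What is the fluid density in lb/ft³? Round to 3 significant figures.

1610 lb/ft³

Solving P = ρ·g·h for ρ: ρ = P/(g·h).
P = 0.0288 atm = 2918 Pa; h = 0.0115 m; g = 9.810 m/s².
ρ = 25867 kg/m³
25867 kg/m³ × (1 lb/ft³ / 16.02 kg/m³) = 1615 lb/ft³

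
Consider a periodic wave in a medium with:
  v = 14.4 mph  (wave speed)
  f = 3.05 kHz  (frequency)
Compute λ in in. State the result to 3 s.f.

Rearranging v = f·λ for λ: λ = v/f.
v = 14.4 mph = 6.437 m/s; f = 3.05 kHz = 3050 Hz.
λ = 0.002111 m
0.002111 m × (1 in / 0.02540 m) = 0.08310 in

0.0831 in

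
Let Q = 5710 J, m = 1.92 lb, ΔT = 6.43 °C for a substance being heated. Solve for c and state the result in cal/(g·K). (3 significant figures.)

Rearranging: c = Q/(m·ΔT).
Q = 5710 J; m = 1.92 lb = 0.8709 kg; ΔT = 6.43 °C = 6.430 K.
c = 1020 J/(kg·K)
1020 J/(kg·K) × (1 cal/(g·K) / 4184 J/(kg·K)) = 0.2437 cal/(g·K)

0.244 cal/(g·K)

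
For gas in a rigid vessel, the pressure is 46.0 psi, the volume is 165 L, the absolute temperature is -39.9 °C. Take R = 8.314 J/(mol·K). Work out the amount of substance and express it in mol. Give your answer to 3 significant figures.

Rearranging: n = PV/(RT).
P = 46.0 psi = 3.172×10^5 Pa; V = 165 L = 0.1650 m³; T = -39.9 °C = 233.2 K; R = 8.314 J/(mol·K).
n = 26.99 mol

27.0 mol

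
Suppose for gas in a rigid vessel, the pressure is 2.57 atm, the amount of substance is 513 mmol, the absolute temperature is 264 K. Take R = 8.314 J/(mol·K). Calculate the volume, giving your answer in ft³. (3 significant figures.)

Solving PV = nRT for V: V = nRT/P.
P = 2.57 atm = 2.604×10^5 Pa; n = 513 mmol = 0.5130 mol; T = 264 K; R = 8.314 J/(mol·K).
V = 0.004324 m³
0.004324 m³ × (1 ft³ / 0.02832 m³) = 0.1527 ft³

0.153 ft³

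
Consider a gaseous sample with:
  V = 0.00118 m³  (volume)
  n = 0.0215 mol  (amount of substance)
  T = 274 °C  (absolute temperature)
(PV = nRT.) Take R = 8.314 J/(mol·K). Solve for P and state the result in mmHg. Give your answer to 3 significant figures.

From the ideal-gas law: P = nRT/V.
V = 0.00118 m³; n = 0.0215 mol; T = 274 °C = 547.1 K; R = 8.314 J/(mol·K).
P = 82884 Pa
82884 Pa × (1 mmHg / 133.3 Pa) = 621.7 mmHg

622 mmHg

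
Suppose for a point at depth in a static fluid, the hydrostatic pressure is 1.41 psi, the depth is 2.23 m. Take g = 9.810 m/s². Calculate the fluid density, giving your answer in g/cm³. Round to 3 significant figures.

0.444 g/cm³

Rearranging: ρ = P/(g·h).
P = 1.41 psi = 9722 Pa; h = 2.23 m; g = 9.810 m/s².
ρ = 444.4 kg/m³
444.4 kg/m³ × (1 g/cm³ / 1000 kg/m³) = 0.4444 g/cm³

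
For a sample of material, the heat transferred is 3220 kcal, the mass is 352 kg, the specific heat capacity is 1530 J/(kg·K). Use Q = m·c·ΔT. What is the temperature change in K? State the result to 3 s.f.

25.0 K

Rearranging Q = m·c·ΔT for ΔT: ΔT = Q/(m·c).
Q = 3220 kcal = 1.347×10^7 J; m = 352 kg; c = 1530 J/(kg·K).
ΔT = 25.02 K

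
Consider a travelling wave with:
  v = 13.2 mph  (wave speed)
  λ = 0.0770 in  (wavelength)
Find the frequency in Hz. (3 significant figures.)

3020 Hz

Rearranging: f = v/λ.
v = 13.2 mph = 5.901 m/s; λ = 0.0770 in = 0.001956 m.
f = 3017 Hz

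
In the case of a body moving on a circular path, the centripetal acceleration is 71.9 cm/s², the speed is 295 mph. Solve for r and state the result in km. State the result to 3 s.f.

Solving a = v²/r for r: r = v²/a.
a = 71.9 cm/s² = 0.7190 m/s²; v = 295 mph = 131.9 m/s.
r = 24188 m
24188 m × (1 km / 1000 m) = 24.19 km

24.2 km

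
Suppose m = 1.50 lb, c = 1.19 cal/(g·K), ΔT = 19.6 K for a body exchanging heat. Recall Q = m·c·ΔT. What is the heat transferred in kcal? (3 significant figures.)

15.9 kcal

Directly: Q = mcΔT.
m = 1.50 lb = 0.6804 kg; c = 1.19 cal/(g·K) = 4979 J/(kg·K); ΔT = 19.6 K.
Q = 66397 J  (the unit combination reduces to kg·m²/s² = J)
66397 J × (1 kcal / 4184 J) = 15.87 kcal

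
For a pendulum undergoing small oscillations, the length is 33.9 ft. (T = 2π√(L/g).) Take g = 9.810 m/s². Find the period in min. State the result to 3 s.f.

0.107 min

T is given directly by: T = 2π√(L/g).
L = 33.9 ft = 10.33 m; g = 9.810 m/s².
T = 6.448 s
6.448 s × (1 min / 60.00 s) = 0.1075 min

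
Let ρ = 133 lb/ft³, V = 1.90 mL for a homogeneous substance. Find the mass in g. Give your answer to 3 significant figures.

4.05 g

Rearranging: m = ρV.
ρ = 133 lb/ft³ = 2130 kg/m³; V = 1.90 mL = 1.900×10^-6 m³.
m = 0.004048 kg
0.004048 kg × (1 g / 0.001000 kg) = 4.048 g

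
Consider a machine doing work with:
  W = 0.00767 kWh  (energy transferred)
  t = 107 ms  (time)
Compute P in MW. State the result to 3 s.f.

0.258 MW

P is given directly by: P = W/t.
W = 0.00767 kWh = 27612 J; t = 107 ms = 0.1070 s.
P = 2.581×10^5 W  (the unit combination reduces to kg·m²/s³ = W)
2.581×10^5 W × (1 MW / 1.000×10^6 W) = 0.2581 MW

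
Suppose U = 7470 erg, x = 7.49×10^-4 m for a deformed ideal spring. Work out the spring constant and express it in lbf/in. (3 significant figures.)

15.2 lbf/in

Rearranging U = ½k·x² for k: k = 2U/x².
U = 7470 erg = 7.470×10^-4 J; x = 7.49×10^-4 m.
k = 2663 N/m
2663 N/m × (1 lbf/in / 175.1 N/m) = 15.21 lbf/in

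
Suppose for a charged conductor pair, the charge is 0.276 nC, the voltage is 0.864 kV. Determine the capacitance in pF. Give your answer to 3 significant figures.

C is given directly by: C = Q/V.
Q = 0.276 nC = 2.760×10^-10 C; V = 0.864 kV = 864.0 V.
C = 3.194×10^-13 F
3.194×10^-13 F × (1 pF / 1.000×10^-12 F) = 0.3194 pF

0.319 pF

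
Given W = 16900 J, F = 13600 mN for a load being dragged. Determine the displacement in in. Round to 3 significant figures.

48900 in

Solving W = F·d for d: d = W/F.
W = 16900 J; F = 13600 mN = 13.60 N.
d = 1243 m
1243 m × (1 in / 0.02540 m) = 48923 in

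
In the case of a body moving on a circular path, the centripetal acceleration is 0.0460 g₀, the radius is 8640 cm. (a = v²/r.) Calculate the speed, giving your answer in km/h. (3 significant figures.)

22.5 km/h

Rearranging: v = √(a·r).
a = 0.0460 g₀ = 0.4511 m/s²; r = 8640 cm = 86.40 m.
v = 6.243 m/s
6.243 m/s × (1 km/h / 0.2778 m/s) = 22.47 km/h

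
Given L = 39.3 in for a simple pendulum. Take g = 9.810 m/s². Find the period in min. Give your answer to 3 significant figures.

0.0334 min

Directly: T = 2π√(L/g).
L = 39.3 in = 0.9982 m; g = 9.810 m/s².
T = 2.004 s
2.004 s × (1 min / 60.00 s) = 0.03340 min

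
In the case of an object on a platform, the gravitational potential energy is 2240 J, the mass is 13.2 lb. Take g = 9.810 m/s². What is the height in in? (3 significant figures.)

Rearranging PE = m·g·h for h: h = PE/(m·g).
PE = 2240 J; m = 13.2 lb = 5.987 kg; g = 9.810 m/s².
h = 38.14 m
38.14 m × (1 in / 0.02540 m) = 1501 in

1500 in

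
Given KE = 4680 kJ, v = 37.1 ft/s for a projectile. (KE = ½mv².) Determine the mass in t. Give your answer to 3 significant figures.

73.2 t

Solving KE = ½mv² for m: m = 2·KE/v².
KE = 4680 kJ = 4.680×10^6 J; v = 37.1 ft/s = 11.31 m/s.
m = 73198 kg
73198 kg × (1 t / 1000 kg) = 73.20 t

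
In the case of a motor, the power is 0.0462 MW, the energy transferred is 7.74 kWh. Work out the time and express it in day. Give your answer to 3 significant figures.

0.00698 day

Rearranging P = W/t for t: t = W/P.
P = 0.0462 MW = 46200 W; W = 7.74 kWh = 2.786×10^7 J.
t = 603.1 s
603.1 s × (1 day / 86400 s) = 0.006981 day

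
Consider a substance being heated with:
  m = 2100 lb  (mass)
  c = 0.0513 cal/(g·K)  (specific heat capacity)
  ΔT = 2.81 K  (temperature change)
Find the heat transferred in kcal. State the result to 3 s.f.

137 kcal

Q is given directly by: Q = mcΔT.
m = 2100 lb = 952.5 kg; c = 0.0513 cal/(g·K) = 214.6 J/(kg·K); ΔT = 2.81 K.
Q = 5.745×10^5 J
5.745×10^5 J × (1 kcal / 4184 J) = 137.3 kcal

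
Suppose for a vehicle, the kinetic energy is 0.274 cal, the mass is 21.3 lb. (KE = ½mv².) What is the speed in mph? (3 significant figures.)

Solving KE = ½mv² for v: v = √(2·KE/m).
KE = 0.274 cal = 1.146 J; m = 21.3 lb = 9.662 kg.
v = 0.4872 m/s
0.4872 m/s × (1 mph / 0.4470 m/s) = 1.090 mph

1.09 mph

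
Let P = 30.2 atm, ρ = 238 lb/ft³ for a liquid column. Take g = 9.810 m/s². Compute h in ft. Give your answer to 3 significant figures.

268 ft

Rearranging: h = P/(ρ·g).
P = 30.2 atm = 3.060×10^6 Pa; ρ = 238 lb/ft³ = 3812 kg/m³; g = 9.810 m/s².
h = 81.82 m
81.82 m × (1 ft / 0.3048 m) = 268.4 ft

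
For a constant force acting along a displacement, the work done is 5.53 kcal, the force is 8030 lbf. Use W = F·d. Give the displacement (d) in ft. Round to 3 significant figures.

Solving W = F·d for d: d = W/F.
W = 5.53 kcal = 23138 J; F = 8030 lbf = 35719 N.
d = 0.6478 m
0.6478 m × (1 ft / 0.3048 m) = 2.125 ft

2.13 ft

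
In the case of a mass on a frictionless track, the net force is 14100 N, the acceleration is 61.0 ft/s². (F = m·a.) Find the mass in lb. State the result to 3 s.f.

Rearranging: m = F/a.
F = 14100 N; a = 61.0 ft/s² = 18.59 m/s².
m = 758.4 kg
758.4 kg × (1 lb / 0.4536 kg) = 1672 lb

1670 lb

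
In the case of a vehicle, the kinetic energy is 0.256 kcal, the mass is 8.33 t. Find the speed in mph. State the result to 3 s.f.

1.13 mph

Rearranging KE = ½mv² for v: v = √(2·KE/m).
KE = 0.256 kcal = 1071 J; m = 8.33 t = 8330 kg.
v = 0.5071 m/s
0.5071 m/s × (1 mph / 0.4470 m/s) = 1.134 mph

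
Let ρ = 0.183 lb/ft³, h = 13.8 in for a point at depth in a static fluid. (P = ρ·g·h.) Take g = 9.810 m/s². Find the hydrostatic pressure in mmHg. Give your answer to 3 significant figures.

Directly: P = ρgh.
ρ = 0.183 lb/ft³ = 2.931 kg/m³; h = 13.8 in = 0.3505 m; g = 9.810 m/s².
P = 10.08 Pa
10.08 Pa × (1 mmHg / 133.3 Pa) = 0.07561 mmHg

0.0756 mmHg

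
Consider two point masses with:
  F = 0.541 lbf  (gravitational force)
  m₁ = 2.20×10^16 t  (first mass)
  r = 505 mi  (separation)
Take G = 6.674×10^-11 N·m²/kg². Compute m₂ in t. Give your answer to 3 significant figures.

Solving F = G·m₁·m₂/r² for m₂: m₂ = F·r²/(G·m₁).
F = 0.541 lbf = 2.406 N; m₁ = 2.20×10^16 t = 2.200×10^19 kg; r = 505 mi = 8.127×10^5 m; G = 6.674×10^-11 N·m²/kg².
m₂ = 1083 kg
1083 kg × (1 t / 1000 kg) = 1.083 t

1.08 t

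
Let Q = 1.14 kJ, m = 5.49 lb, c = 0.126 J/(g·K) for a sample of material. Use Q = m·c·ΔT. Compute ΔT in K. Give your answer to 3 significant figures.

Rearranging: ΔT = Q/(m·c).
Q = 1.14 kJ = 1140 J; m = 5.49 lb = 2.490 kg; c = 0.126 J/(g·K) = 126.0 J/(kg·K).
ΔT = 3.633 K

3.63 K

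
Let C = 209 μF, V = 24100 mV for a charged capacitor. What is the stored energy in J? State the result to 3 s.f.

E is given directly by: E = ½CV².
C = 209 μF = 2.090×10^-4 F; V = 24100 mV = 24.10 V.
E = 0.06069 J  (the unit combination reduces to kg·m²/s² = J)

0.0607 J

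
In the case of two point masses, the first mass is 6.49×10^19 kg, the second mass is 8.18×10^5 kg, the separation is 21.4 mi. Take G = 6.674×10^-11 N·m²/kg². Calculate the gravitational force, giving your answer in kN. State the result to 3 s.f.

F is given directly by: F = Gm₁m₂/r².
m₁ = 6.49×10^19 kg; m₂ = 8.18×10^5 kg; r = 21.4 mi = 34440 m; G = 6.674×10^-11 N·m²/kg².
F = 2.987×10^6 N
2.987×10^6 N × (1 kN / 1000 N) = 2987 kN

2990 kN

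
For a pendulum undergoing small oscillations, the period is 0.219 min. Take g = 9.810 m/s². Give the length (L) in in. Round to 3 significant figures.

1690 in

Solving T = 2π√(L/g) for L: L = g·(T/2π)².
T = 0.219 min = 13.14 s; g = 9.810 m/s².
L = 42.90 m
42.90 m × (1 in / 0.02540 m) = 1689 in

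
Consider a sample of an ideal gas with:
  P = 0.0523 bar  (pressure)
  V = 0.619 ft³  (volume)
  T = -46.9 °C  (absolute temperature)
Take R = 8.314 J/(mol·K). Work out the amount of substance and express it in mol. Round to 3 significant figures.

0.0487 mol

Rearranging PV = nRT for n: n = PV/(RT).
P = 0.0523 bar = 5230 Pa; V = 0.619 ft³ = 0.01753 m³; T = -46.9 °C = 226.2 K; R = 8.314 J/(mol·K).
n = 0.04873 mol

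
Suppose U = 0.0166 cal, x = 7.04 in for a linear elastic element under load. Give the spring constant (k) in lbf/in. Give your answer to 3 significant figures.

0.0248 lbf/in

Rearranging U = ½k·x² for k: k = 2U/x².
U = 0.0166 cal = 0.06945 J; x = 7.04 in = 0.1788 m.
k = 4.344 N/m
4.344 N/m × (1 lbf/in / 175.1 N/m) = 0.02481 lbf/in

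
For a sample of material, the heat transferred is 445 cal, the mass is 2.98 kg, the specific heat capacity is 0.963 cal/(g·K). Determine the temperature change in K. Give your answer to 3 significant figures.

Rearranging: ΔT = Q/(m·c).
Q = 445 cal = 1862 J; m = 2.98 kg; c = 0.963 cal/(g·K) = 4029 J/(kg·K).
ΔT = 0.1551 K

0.155 K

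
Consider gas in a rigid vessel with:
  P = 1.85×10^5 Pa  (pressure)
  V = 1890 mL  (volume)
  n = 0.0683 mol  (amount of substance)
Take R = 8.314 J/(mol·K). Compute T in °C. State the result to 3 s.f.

343 °C

Rearranging: T = PV/(nR).
P = 1.85×10^5 Pa; V = 1890 mL = 0.001890 m³; n = 0.0683 mol; R = 8.314 J/(mol·K).
T = 615.7 K
615.7 K − 273.15 = 342.6 °C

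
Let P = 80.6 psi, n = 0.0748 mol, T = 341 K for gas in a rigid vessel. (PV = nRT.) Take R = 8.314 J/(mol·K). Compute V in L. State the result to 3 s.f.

Solving PV = nRT for V: V = nRT/P.
P = 80.6 psi = 5.557×10^5 Pa; n = 0.0748 mol; T = 341 K; R = 8.314 J/(mol·K).
V = 3.816×10^-4 m³
3.816×10^-4 m³ × (1 L / 0.001000 m³) = 0.3816 L

0.382 L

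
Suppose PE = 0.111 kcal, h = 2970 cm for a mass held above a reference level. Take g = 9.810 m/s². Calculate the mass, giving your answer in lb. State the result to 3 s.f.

Rearranging: m = PE/(g·h).
PE = 0.111 kcal = 464.4 J; h = 2970 cm = 29.70 m; g = 9.810 m/s².
m = 1.594 kg
1.594 kg × (1 lb / 0.4536 kg) = 3.514 lb

3.51 lb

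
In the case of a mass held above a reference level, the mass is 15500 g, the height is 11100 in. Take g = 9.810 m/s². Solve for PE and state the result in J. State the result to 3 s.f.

42900 J

PE is given directly by: PE = mgh.
m = 15500 g = 15.50 kg; h = 11100 in = 281.9 m; g = 9.810 m/s².
PE = 42870 J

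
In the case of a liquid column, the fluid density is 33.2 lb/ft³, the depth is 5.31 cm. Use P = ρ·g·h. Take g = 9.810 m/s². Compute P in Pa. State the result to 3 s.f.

277 Pa

Directly: P = ρgh.
ρ = 33.2 lb/ft³ = 531.8 kg/m³; h = 5.31 cm = 0.05310 m; g = 9.810 m/s².
P = 277.0 Pa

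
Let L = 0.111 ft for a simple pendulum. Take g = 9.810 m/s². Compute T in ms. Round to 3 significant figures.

Directly: T = 2π√(L/g).
L = 0.111 ft = 0.03383 m; g = 9.810 m/s².
T = 0.3690 s
0.3690 s × (1 ms / 0.001000 s) = 369.0 ms

369 ms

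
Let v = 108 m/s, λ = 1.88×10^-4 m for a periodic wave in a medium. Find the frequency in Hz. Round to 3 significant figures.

5.74×10^5 Hz

Solving v = f·λ for f: f = v/λ.
v = 108 m/s; λ = 1.88×10^-4 m.
f = 5.745×10^5 Hz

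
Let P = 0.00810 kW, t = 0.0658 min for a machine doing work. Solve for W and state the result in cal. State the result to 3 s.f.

7.64 cal

Solving P = W/t for W: W = P·t.
P = 0.00810 kW = 8.100 W; t = 0.0658 min = 3.948 s.
W = 31.98 J  (the unit combination reduces to kg·m²/s² = J)
31.98 J × (1 cal / 4.184 J) = 7.643 cal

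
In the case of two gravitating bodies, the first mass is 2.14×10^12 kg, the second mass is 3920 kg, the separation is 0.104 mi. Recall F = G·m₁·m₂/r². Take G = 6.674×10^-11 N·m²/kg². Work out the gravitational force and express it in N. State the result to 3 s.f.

F is given directly by: F = Gm₁m₂/r².
m₁ = 2.14×10^12 kg; m₂ = 3920 kg; r = 0.104 mi = 167.4 m; G = 6.674×10^-11 N·m²/kg².
F = 19.99 N

20.0 N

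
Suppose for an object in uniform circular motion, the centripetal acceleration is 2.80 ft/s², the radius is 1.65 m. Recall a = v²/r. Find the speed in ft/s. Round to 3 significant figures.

3.89 ft/s

Solving a = v²/r for v: v = √(a·r).
a = 2.80 ft/s² = 0.8534 m/s²; r = 1.65 m.
v = 1.187 m/s
1.187 m/s × (1 ft/s / 0.3048 m/s) = 3.893 ft/s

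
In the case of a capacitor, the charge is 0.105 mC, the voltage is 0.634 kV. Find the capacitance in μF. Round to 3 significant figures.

Directly: C = Q/V.
Q = 0.105 mC = 1.050×10^-4 C; V = 0.634 kV = 634.0 V.
C = 1.656×10^-7 F
1.656×10^-7 F × (1 μF / 1.000×10^-6 F) = 0.1656 μF

0.166 μF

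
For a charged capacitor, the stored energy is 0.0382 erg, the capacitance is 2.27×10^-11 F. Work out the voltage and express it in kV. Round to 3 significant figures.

0.0183 kV

Solving E = ½C·V² for V: V = √(2E/C).
E = 0.0382 erg = 3.820×10^-9 J; C = 2.27×10^-11 F.
V = 18.35 V  (the unit combination reduces to kg·m²/(A·s³) = V)
18.35 V × (1 kV / 1000 V) = 0.01835 kV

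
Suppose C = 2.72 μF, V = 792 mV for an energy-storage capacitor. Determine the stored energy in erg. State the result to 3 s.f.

8.53 erg

Directly: E = ½CV².
C = 2.72 μF = 2.720×10^-6 F; V = 792 mV = 0.7920 V.
E = 8.531×10^-7 J
8.531×10^-7 J × (1 erg / 1.000×10^-7 J) = 8.531 erg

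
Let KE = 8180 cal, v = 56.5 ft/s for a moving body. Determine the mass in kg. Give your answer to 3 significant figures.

231 kg

Rearranging KE = ½mv² for m: m = 2·KE/v².
KE = 8180 cal = 34225 J; v = 56.5 ft/s = 17.22 m/s.
m = 230.8 kg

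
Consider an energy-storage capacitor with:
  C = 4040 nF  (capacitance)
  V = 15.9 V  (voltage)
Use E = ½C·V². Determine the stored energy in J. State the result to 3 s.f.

E is given directly by: E = ½CV².
C = 4040 nF = 4.040×10^-6 F; V = 15.9 V.
E = 5.107×10^-4 J

5.11×10^-4 J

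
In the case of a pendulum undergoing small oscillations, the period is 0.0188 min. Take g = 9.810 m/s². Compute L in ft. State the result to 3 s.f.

Solving T = 2π√(L/g) for L: L = g·(T/2π)².
T = 0.0188 min = 1.128 s; g = 9.810 m/s².
L = 0.3162 m
0.3162 m × (1 ft / 0.3048 m) = 1.037 ft

1.04 ft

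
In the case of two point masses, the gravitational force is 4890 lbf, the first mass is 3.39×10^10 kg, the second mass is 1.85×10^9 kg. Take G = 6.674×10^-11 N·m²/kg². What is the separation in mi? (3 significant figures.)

Rearranging: r = √(G·m₁m₂/F).
F = 4890 lbf = 21752 N; m₁ = 3.39×10^10 kg; m₂ = 1.85×10^9 kg; G = 6.674×10^-11 N·m²/kg².
r = 438.7 m
438.7 m × (1 mi / 1609 m) = 0.2726 mi

0.273 mi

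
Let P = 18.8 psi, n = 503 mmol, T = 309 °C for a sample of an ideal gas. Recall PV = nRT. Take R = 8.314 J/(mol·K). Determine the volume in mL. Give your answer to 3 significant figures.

18800 mL

Rearranging: V = nRT/P.
P = 18.8 psi = 1.296×10^5 Pa; n = 503 mmol = 0.5030 mol; T = 309 °C = 582.1 K; R = 8.314 J/(mol·K).
V = 0.01878 m³
0.01878 m³ × (1 mL / 1.000×10^-6 m³) = 18782 mL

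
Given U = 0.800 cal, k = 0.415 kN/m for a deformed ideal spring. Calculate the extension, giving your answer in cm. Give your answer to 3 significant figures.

12.7 cm

Solving U = ½k·x² for x: x = √(2U/k).
U = 0.800 cal = 3.347 J; k = 0.415 kN/m = 415.0 N/m.
x = 0.1270 m
0.1270 m × (1 cm / 0.01000 m) = 12.70 cm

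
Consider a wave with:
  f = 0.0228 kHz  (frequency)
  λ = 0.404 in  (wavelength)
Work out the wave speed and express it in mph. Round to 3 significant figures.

0.523 mph

v is given directly by: v = fλ.
f = 0.0228 kHz = 22.80 Hz; λ = 0.404 in = 0.01026 m.
v = 0.2340 m/s
0.2340 m/s × (1 mph / 0.4470 m/s) = 0.5234 mph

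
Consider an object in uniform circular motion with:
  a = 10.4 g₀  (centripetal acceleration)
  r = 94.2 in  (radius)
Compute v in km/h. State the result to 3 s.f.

56.2 km/h

Rearranging: v = √(a·r).
a = 10.4 g₀ = 102.0 m/s²; r = 94.2 in = 2.393 m.
v = 15.62 m/s
15.62 m/s × (1 km/h / 0.2778 m/s) = 56.24 km/h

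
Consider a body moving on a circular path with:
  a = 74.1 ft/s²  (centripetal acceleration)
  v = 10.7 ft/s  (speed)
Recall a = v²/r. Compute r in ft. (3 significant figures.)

1.55 ft

Solving a = v²/r for r: r = v²/a.
a = 74.1 ft/s² = 22.59 m/s²; v = 10.7 ft/s = 3.261 m/s.
r = 0.4709 m
0.4709 m × (1 ft / 0.3048 m) = 1.545 ft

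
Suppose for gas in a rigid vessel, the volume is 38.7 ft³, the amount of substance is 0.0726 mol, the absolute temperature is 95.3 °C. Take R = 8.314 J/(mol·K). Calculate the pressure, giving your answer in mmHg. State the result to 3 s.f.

P is given directly by: P = nRT/V.
V = 38.7 ft³ = 1.096 m³; n = 0.0726 mol; T = 95.3 °C = 368.4 K; R = 8.314 J/(mol·K).
P = 202.9 Pa
202.9 Pa × (1 mmHg / 133.3 Pa) = 1.522 mmHg

1.52 mmHg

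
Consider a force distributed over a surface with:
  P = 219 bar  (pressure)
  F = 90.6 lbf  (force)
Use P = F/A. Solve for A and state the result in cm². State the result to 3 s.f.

Rearranging: A = F/P.
P = 219 bar = 2.190×10^7 Pa; F = 90.6 lbf = 403.0 N.
A = 1.840×10^-5 m²
1.840×10^-5 m² × (1 cm² / 1.000×10^-4 m²) = 0.1840 cm²

0.184 cm²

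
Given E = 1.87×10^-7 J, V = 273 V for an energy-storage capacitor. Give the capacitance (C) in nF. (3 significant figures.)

0.00502 nF

Solving E = ½C·V² for C: C = 2E/V².
E = 1.87×10^-7 J; V = 273 V.
C = 5.018×10^-12 F
5.018×10^-12 F × (1 nF / 1.000×10^-9 F) = 0.005018 nF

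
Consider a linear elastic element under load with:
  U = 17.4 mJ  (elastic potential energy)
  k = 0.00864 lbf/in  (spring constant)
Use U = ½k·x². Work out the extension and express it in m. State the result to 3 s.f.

0.152 m

Rearranging U = ½k·x² for x: x = √(2U/k).
U = 17.4 mJ = 0.01740 J; k = 0.00864 lbf/in = 1.513 N/m.
x = 0.1517 m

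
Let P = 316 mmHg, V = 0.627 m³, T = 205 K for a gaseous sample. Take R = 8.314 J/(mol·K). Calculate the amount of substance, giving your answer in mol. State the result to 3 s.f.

15.5 mol

From the ideal-gas law: n = PV/(RT).
P = 316 mmHg = 42130 Pa; V = 0.627 m³; T = 205 K; R = 8.314 J/(mol·K).
n = 15.50 mol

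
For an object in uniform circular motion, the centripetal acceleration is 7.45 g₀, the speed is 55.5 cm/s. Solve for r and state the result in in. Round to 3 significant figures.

Rearranging a = v²/r for r: r = v²/a.
a = 7.45 g₀ = 73.06 m/s²; v = 55.5 cm/s = 0.5550 m/s.
r = 0.004216 m
0.004216 m × (1 in / 0.02540 m) = 0.1660 in

0.166 in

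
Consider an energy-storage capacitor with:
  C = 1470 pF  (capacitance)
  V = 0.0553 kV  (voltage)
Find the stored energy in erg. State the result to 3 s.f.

22.5 erg

E is given directly by: E = ½CV².
C = 1470 pF = 1.470×10^-9 F; V = 0.0553 kV = 55.30 V.
E = 2.248×10^-6 J
2.248×10^-6 J × (1 erg / 1.000×10^-7 J) = 22.48 erg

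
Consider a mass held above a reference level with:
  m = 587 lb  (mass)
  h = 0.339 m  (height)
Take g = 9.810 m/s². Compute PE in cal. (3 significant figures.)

212 cal

Directly: PE = mgh.
m = 587 lb = 266.3 kg; h = 0.339 m; g = 9.810 m/s².
PE = 885.5 J  (the unit combination reduces to kg·m²/s² = J)
885.5 J × (1 cal / 4.184 J) = 211.6 cal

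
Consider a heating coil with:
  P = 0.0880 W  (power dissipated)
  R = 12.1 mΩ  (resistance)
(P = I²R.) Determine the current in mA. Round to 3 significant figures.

2700 mA

Rearranging P = I²R for I: I = √(P/R).
P = 0.0880 W; R = 12.1 mΩ = 0.01210 Ω.
I = 2.697 A
2.697 A × (1 mA / 0.001000 A) = 2697 mA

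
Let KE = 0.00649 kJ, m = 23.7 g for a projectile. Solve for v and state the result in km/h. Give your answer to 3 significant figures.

Solving KE = ½mv² for v: v = √(2·KE/m).
KE = 0.00649 kJ = 6.490 J; m = 23.7 g = 0.02370 kg.
v = 23.40 m/s
23.40 m/s × (1 km/h / 0.2778 m/s) = 84.25 km/h

84.2 km/h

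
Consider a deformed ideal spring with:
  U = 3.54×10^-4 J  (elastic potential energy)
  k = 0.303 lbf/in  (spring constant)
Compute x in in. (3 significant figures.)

Rearranging U = ½k·x² for x: x = √(2U/k).
U = 3.54×10^-4 J; k = 0.303 lbf/in = 53.06 N/m.
x = 0.003653 m
0.003653 m × (1 in / 0.02540 m) = 0.1438 in

0.144 in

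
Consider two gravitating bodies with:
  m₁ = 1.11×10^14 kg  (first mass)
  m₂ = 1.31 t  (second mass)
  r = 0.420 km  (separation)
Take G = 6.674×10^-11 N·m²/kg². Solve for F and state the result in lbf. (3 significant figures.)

12.4 lbf

From Newton's law of gravitation: F = Gm₁m₂/r².
m₁ = 1.11×10^14 kg; m₂ = 1.31 t = 1310 kg; r = 0.420 km = 420.0 m; G = 6.674×10^-11 N·m²/kg².
F = 55.02 N
55.02 N × (1 lbf / 4.448 N) = 12.37 lbf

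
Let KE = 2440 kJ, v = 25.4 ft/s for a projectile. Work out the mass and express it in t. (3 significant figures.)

81.4 t

Solving KE = ½mv² for m: m = 2·KE/v².
KE = 2440 kJ = 2.440×10^6 J; v = 25.4 ft/s = 7.742 m/s.
m = 81418 kg
81418 kg × (1 t / 1000 kg) = 81.42 t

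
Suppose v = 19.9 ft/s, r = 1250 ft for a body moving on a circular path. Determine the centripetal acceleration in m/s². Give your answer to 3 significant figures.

0.0966 m/s²

Directly: a = v²/r.
v = 19.9 ft/s = 6.066 m/s; r = 1250 ft = 381.0 m.
a = 0.09656 m/s²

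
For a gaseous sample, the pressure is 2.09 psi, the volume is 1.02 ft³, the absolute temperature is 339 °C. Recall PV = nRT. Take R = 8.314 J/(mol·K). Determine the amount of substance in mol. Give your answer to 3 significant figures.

0.0818 mol

From the ideal-gas law: n = PV/(RT).
P = 2.09 psi = 14410 Pa; V = 1.02 ft³ = 0.02888 m³; T = 339 °C = 612.1 K; R = 8.314 J/(mol·K).
n = 0.08178 mol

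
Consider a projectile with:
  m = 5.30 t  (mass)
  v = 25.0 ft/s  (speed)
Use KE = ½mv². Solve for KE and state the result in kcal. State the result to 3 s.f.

36.8 kcal

KE is given directly by: KE = ½mv².
m = 5.30 t = 5300 kg; v = 25.0 ft/s = 7.620 m/s.
KE = 1.539×10^5 J  (the unit combination reduces to kg·m²/s² = J)
1.539×10^5 J × (1 kcal / 4184 J) = 36.78 kcal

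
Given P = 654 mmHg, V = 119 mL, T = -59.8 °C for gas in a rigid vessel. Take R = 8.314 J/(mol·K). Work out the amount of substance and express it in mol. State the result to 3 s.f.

From the ideal-gas law: n = PV/(RT).
P = 654 mmHg = 87193 Pa; V = 119 mL = 1.190×10^-4 m³; T = -59.8 °C = 213.3 K; R = 8.314 J/(mol·K).
n = 0.005850 mol

0.00585 mol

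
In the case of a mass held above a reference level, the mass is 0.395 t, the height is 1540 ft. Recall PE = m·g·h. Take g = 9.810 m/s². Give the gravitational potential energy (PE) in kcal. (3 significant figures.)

435 kcal

PE is given directly by: PE = mgh.
m = 0.395 t = 395.0 kg; h = 1540 ft = 469.4 m; g = 9.810 m/s².
PE = 1.819×10^6 J
1.819×10^6 J × (1 kcal / 4184 J) = 434.7 kcal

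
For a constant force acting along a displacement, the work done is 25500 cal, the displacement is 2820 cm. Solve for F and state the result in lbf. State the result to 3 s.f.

Rearranging W = F·d for F: F = W/d.
W = 25500 cal = 1.067×10^5 J; d = 2820 cm = 28.20 m.
F = 3783 N  (the unit combination reduces to kg·m/s² = N)
3783 N × (1 lbf / 4.448 N) = 850.5 lbf

851 lbf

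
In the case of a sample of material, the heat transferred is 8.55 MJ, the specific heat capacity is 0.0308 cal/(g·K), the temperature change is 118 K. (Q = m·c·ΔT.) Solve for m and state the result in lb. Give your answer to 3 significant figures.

Rearranging: m = Q/(c·ΔT).
Q = 8.55 MJ = 8.550×10^6 J; c = 0.0308 cal/(g·K) = 128.9 J/(kg·K); ΔT = 118 K.
m = 562.3 kg
562.3 kg × (1 lb / 0.4536 kg) = 1240 lb

1240 lb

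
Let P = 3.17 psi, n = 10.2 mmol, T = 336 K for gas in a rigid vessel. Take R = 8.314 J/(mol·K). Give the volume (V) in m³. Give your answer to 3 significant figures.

From the ideal-gas law: V = nRT/P.
P = 3.17 psi = 21856 Pa; n = 10.2 mmol = 0.01020 mol; T = 336 K; R = 8.314 J/(mol·K).
V = 0.001304 m³

0.00130 m³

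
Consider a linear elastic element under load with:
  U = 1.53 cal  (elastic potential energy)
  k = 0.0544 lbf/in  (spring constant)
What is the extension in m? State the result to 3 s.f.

Solving U = ½k·x² for x: x = √(2U/k).
U = 1.53 cal = 6.402 J; k = 0.0544 lbf/in = 9.527 N/m.
x = 1.159 m

1.16 m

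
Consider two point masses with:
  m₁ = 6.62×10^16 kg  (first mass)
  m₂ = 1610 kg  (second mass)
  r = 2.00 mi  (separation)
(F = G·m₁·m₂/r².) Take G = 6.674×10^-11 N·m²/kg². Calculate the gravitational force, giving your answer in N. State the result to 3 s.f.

From Newton's law of gravitation: F = Gm₁m₂/r².
m₁ = 6.62×10^16 kg; m₂ = 1610 kg; r = 2.00 mi = 3219 m; G = 6.674×10^-11 N·m²/kg².
F = 686.6 N

687 N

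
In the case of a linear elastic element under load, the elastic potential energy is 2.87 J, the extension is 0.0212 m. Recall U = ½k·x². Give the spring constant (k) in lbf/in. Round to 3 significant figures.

Rearranging: k = 2U/x².
U = 2.87 J; x = 0.0212 m.
k = 12771 N/m
12771 N/m × (1 lbf/in / 175.1 N/m) = 72.93 lbf/in

72.9 lbf/in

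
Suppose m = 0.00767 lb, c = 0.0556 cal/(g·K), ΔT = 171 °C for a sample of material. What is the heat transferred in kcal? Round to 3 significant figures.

Q is given directly by: Q = mcΔT.
m = 0.00767 lb = 0.003479 kg; c = 0.0556 cal/(g·K) = 232.6 J/(kg·K); ΔT = 171 °C = 171.0 K.
Q = 138.4 J
138.4 J × (1 kcal / 4184 J) = 0.03308 kcal

0.0331 kcal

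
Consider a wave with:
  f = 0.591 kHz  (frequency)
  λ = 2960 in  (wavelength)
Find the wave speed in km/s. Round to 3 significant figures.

v is given directly by: v = fλ.
f = 0.591 kHz = 591.0 Hz; λ = 2960 in = 75.18 m.
v = 44434 m/s
44434 m/s × (1 km/s / 1000 m/s) = 44.43 km/s

44.4 km/s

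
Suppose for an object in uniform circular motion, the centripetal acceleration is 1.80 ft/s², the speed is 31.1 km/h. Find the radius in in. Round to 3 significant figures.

Solving a = v²/r for r: r = v²/a.
a = 1.80 ft/s² = 0.5486 m/s²; v = 31.1 km/h = 8.639 m/s.
r = 136.0 m
136.0 m × (1 in / 0.02540 m) = 5355 in

5360 in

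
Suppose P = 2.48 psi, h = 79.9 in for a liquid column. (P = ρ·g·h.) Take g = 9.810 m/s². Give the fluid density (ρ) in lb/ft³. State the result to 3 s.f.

53.6 lb/ft³

Rearranging P = ρ·g·h for ρ: ρ = P/(g·h).
P = 2.48 psi = 17099 Pa; h = 79.9 in = 2.029 m; g = 9.810 m/s².
ρ = 858.9 kg/m³
858.9 kg/m³ × (1 lb/ft³ / 16.02 kg/m³) = 53.62 lb/ft³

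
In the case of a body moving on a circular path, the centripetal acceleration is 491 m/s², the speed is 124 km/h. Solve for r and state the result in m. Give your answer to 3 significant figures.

Rearranging: r = v²/a.
a = 491 m/s²; v = 124 km/h = 34.44 m/s.
r = 2.416 m

2.42 m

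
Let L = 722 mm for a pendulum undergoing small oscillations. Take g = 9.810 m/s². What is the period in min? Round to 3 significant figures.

Directly: T = 2π√(L/g).
L = 722 mm = 0.7220 m; g = 9.810 m/s².
T = 1.705 s
1.705 s × (1 min / 60.00 s) = 0.02841 min

0.0284 min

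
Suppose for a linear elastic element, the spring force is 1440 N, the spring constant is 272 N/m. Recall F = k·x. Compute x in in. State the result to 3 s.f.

208 in

Rearranging F = k·x for x: x = F/k.
F = 1440 N; k = 272 N/m.
x = 5.294 m
5.294 m × (1 in / 0.02540 m) = 208.4 in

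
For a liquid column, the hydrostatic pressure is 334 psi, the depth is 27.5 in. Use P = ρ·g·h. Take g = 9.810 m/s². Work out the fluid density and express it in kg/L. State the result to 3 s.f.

336 kg/L

Solving P = ρ·g·h for ρ: ρ = P/(g·h).
P = 334 psi = 2.303×10^6 Pa; h = 27.5 in = 0.6985 m; g = 9.810 m/s².
ρ = 3.361×10^5 kg/m³
3.361×10^5 kg/m³ × (1 kg/L / 1000 kg/m³) = 336.1 kg/L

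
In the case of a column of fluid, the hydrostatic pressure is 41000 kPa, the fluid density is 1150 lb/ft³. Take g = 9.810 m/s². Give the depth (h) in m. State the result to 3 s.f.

227 m

Rearranging P = ρ·g·h for h: h = P/(ρ·g).
P = 41000 kPa = 4.100×10^7 Pa; ρ = 1150 lb/ft³ = 18421 kg/m³; g = 9.810 m/s².
h = 226.9 m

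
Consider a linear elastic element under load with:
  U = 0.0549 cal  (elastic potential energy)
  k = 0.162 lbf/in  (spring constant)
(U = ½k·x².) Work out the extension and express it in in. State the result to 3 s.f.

Rearranging U = ½k·x² for x: x = √(2U/k).
U = 0.0549 cal = 0.2297 J; k = 0.162 lbf/in = 28.37 N/m.
x = 0.1273 m
0.1273 m × (1 in / 0.02540 m) = 5.010 in

5.01 in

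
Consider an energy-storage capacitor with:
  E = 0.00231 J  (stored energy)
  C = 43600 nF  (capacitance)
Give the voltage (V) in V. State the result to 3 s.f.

Rearranging E = ½C·V² for V: V = √(2E/C).
E = 0.00231 J; C = 43600 nF = 4.360×10^-5 F.
V = 10.29 V

10.3 V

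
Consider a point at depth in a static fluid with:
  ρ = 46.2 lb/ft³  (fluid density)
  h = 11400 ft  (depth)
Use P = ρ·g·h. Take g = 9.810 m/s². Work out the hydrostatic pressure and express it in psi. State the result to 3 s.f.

3660 psi

P is given directly by: P = ρgh.
ρ = 46.2 lb/ft³ = 740.1 kg/m³; h = 11400 ft = 3475 m; g = 9.810 m/s².
P = 2.523×10^7 Pa  (the unit combination reduces to kg/(m·s²) = Pa)
2.523×10^7 Pa × (1 psi / 6895 Pa) = 3659 psi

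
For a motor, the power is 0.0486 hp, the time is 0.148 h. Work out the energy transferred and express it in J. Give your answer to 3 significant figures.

19300 J

Rearranging: W = P·t.
P = 0.0486 hp = 36.24 W; t = 0.148 h = 532.8 s.
W = 19309 J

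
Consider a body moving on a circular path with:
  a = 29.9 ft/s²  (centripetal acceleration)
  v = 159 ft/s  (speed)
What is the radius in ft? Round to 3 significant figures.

Solving a = v²/r for r: r = v²/a.
a = 29.9 ft/s² = 9.114 m/s²; v = 159 ft/s = 48.46 m/s.
r = 257.7 m
257.7 m × (1 ft / 0.3048 m) = 845.5 ft

846 ft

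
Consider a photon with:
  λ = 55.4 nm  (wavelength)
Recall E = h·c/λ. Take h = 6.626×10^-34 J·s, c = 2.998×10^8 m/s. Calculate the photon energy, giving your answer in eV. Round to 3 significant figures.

E is given directly by: E = hc/λ.
λ = 55.4 nm = 5.540×10^-8 m; h = 6.626×10^-34 J·s; c = 2.998×10^8 m/s.
E = 3.586×10^-18 J
3.586×10^-18 J × (1 eV / 1.602×10^-19 J) = 22.38 eV

22.4 eV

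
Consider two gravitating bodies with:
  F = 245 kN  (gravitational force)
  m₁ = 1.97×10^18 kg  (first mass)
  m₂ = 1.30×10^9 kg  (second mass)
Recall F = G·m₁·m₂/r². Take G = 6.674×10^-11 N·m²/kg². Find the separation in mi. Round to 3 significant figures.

From Newton's law of gravitation: r = √(G·m₁m₂/F).
F = 245 kN = 2.450×10^5 N; m₁ = 1.97×10^18 kg; m₂ = 1.30×10^9 kg; G = 6.674×10^-11 N·m²/kg².
r = 8.352×10^5 m
8.352×10^5 m × (1 mi / 1609 m) = 519.0 mi

519 mi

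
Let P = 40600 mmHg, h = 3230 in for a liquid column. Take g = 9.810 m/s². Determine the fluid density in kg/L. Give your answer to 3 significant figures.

Rearranging: ρ = P/(g·h).
P = 40600 mmHg = 5.413×10^6 Pa; h = 3230 in = 82.04 m; g = 9.810 m/s².
ρ = 6725 kg/m³
6725 kg/m³ × (1 kg/L / 1000 kg/m³) = 6.725 kg/L

6.73 kg/L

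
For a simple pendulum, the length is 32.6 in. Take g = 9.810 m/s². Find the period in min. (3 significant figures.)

0.0304 min

T is given directly by: T = 2π√(L/g).
L = 32.6 in = 0.8280 m; g = 9.810 m/s².
T = 1.825 s
1.825 s × (1 min / 60.00 s) = 0.03042 min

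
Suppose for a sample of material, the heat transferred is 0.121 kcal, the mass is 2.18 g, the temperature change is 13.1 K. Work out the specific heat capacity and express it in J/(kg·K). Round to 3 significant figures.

Rearranging: c = Q/(m·ΔT).
Q = 0.121 kcal = 506.3 J; m = 2.18 g = 0.002180 kg; ΔT = 13.1 K.
c = 17728 J/(kg·K)

17700 J/(kg·K)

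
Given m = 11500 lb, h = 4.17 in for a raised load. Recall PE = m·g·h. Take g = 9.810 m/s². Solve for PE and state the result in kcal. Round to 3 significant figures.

Directly: PE = mgh.
m = 11500 lb = 5216 kg; h = 4.17 in = 0.1059 m; g = 9.810 m/s².
PE = 5420 J
5420 J × (1 kcal / 4184 J) = 1.295 kcal

1.30 kcal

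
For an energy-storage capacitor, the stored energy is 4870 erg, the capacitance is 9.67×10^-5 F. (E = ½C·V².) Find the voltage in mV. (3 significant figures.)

3170 mV

Rearranging E = ½C·V² for V: V = √(2E/C).
E = 4870 erg = 4.870×10^-4 J; C = 9.67×10^-5 F.
V = 3.174 V
3.174 V × (1 mV / 0.001000 V) = 3174 mV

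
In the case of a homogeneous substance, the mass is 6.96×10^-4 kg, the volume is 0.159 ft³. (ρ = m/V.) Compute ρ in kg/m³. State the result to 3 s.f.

Directly: ρ = m/V.
m = 6.96×10^-4 kg; V = 0.159 ft³ = 0.004502 m³.
ρ = 0.1546 kg/m³

0.155 kg/m³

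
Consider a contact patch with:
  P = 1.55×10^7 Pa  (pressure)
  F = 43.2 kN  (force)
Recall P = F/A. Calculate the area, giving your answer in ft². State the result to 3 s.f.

0.0300 ft²

Solving P = F/A for A: A = F/P.
P = 1.55×10^7 Pa; F = 43.2 kN = 43200 N.
A = 0.002787 m²
0.002787 m² × (1 ft² / 0.09290 m²) = 0.03000 ft²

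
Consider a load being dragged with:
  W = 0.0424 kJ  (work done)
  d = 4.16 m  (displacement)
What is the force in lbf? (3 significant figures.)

Rearranging W = F·d for F: F = W/d.
W = 0.0424 kJ = 42.40 J; d = 4.16 m.
F = 10.19 N
10.19 N × (1 lbf / 4.448 N) = 2.291 lbf

2.29 lbf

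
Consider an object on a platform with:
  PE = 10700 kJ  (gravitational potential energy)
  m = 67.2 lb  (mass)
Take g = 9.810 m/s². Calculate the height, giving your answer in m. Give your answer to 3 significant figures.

35800 m

Rearranging: h = PE/(m·g).
PE = 10700 kJ = 1.070×10^7 J; m = 67.2 lb = 30.48 kg; g = 9.810 m/s².
h = 35783 m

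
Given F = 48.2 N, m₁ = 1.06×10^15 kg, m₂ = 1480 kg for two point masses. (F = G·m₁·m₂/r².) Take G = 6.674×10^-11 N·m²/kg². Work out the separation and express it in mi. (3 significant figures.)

From Newton's law of gravitation: r = √(G·m₁m₂/F).
F = 48.2 N; m₁ = 1.06×10^15 kg; m₂ = 1480 kg; G = 6.674×10^-11 N·m²/kg².
r = 1474 m
1474 m × (1 mi / 1609 m) = 0.9158 mi

0.916 mi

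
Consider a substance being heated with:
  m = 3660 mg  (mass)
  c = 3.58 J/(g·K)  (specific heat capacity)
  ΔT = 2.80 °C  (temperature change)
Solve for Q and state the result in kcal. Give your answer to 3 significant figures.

Q is given directly by: Q = mcΔT.
m = 3660 mg = 0.003660 kg; c = 3.58 J/(g·K) = 3580 J/(kg·K); ΔT = 2.80 °C = 2.800 K.
Q = 36.69 J
36.69 J × (1 kcal / 4184 J) = 0.008769 kcal

0.00877 kcal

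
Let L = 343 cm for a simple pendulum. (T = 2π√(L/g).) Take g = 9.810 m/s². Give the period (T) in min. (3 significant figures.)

0.0619 min

Directly: T = 2π√(L/g).
L = 343 cm = 3.430 m; g = 9.810 m/s².
T = 3.715 s
3.715 s × (1 min / 60.00 s) = 0.06192 min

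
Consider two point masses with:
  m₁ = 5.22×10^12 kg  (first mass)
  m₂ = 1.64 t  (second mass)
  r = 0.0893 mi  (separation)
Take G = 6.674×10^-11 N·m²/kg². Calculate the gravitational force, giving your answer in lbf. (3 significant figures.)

6.22 lbf

F is given directly by: F = Gm₁m₂/r².
m₁ = 5.22×10^12 kg; m₂ = 1.64 t = 1640 kg; r = 0.0893 mi = 143.7 m; G = 6.674×10^-11 N·m²/kg².
F = 27.66 N  (the unit combination reduces to kg·m/s² = N)
27.66 N × (1 lbf / 4.448 N) = 6.219 lbf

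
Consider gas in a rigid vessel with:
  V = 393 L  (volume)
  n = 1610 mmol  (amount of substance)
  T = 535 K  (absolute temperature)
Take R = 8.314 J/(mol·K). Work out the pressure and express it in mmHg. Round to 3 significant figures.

From the ideal-gas law: P = nRT/V.
V = 393 L = 0.3930 m³; n = 1610 mmol = 1.610 mol; T = 535 K; R = 8.314 J/(mol·K).
P = 18222 Pa  (the unit combination reduces to kg/(m·s²) = Pa)
18222 Pa × (1 mmHg / 133.3 Pa) = 136.7 mmHg

137 mmHg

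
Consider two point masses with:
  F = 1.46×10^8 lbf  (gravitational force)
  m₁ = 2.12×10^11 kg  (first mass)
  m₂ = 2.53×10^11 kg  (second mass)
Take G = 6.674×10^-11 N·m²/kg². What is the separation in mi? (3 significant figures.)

0.0461 mi

Rearranging: r = √(G·m₁m₂/F).
F = 1.46×10^8 lbf = 6.494×10^8 N; m₁ = 2.12×10^11 kg; m₂ = 2.53×10^11 kg; G = 6.674×10^-11 N·m²/kg².
r = 74.24 m
74.24 m × (1 mi / 1609 m) = 0.04613 mi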